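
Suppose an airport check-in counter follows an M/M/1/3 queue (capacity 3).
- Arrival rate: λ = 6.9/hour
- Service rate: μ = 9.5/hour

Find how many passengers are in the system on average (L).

ρ = λ/μ = 6.9/9.5 = 0.7263
P₀ = (1-ρ)/(1-ρ^(K+1)) = (1-0.7263)/(1-0.7263^4) = 0.2737/0.7217 = 0.3792
P_K = P₀×ρ^K = 0.3792 × 0.7263^3 = 0.3792 × 0.3831 = 0.1453
L = ρ[1 - (K+1)ρ^K + Kρ^(K+1)] / [(1-ρ)(1-ρ^(K+1))]
L = 0.7263 × (1 - 4×0.383132 + 3×0.278269) / ((1 - 0.7263) × (1 - 0.278269)) = 1.1114 passengers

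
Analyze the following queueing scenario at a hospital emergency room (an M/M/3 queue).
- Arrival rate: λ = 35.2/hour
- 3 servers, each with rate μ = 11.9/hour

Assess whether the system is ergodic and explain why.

Stability requires ρ = λ/(cμ) < 1
ρ = 35.2/(3 × 11.9) = 35.2/35.70 = 0.9860
Since 0.9860 < 1, the system is STABLE.
The servers are busy 98.60% of the time.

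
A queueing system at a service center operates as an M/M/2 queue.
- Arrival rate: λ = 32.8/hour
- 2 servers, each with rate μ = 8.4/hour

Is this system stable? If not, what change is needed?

Stability requires ρ = λ/(cμ) < 1
ρ = 32.8/(2 × 8.4) = 32.8/16.80 = 1.9524
Since 1.9524 ≥ 1, the system is UNSTABLE.
Need c > λ/μ = 32.8/8.4 = 3.90.
Minimum servers needed: c = 4.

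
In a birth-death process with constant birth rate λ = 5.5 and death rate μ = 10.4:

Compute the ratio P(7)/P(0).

For constant rates: P(n)/P(0) = (λ/μ)^n
P(7)/P(0) = (5.5/10.4)^7 = 0.52885^7 = 0.01157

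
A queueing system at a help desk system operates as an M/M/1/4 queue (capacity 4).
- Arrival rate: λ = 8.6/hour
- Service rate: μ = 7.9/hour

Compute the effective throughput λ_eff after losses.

ρ = λ/μ = 8.6/7.9 = 1.0886
P₀ = (1-ρ)/(1-ρ^(K+1)) = (1-1.0886)/(1-1.0886^5) = -0.088600/-0.52877 = 0.1676
P_K = P₀×ρ^K = 0.16756 × 1.0886^4 = 0.16756 × 1.4043 = 0.2353
λ_eff = λ(1-P_K) = 8.6 × (1 - 0.23531) = 8.6 × 0.76469 = 6.5763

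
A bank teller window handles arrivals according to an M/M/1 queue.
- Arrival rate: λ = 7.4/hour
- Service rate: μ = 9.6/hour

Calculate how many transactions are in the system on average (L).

ρ = λ/μ = 7.4/9.6 = 0.7708
For M/M/1: L = λ/(μ-λ)
L = 7.4/(9.6-7.4) = 7.4/2.20
L = 3.3636 transactions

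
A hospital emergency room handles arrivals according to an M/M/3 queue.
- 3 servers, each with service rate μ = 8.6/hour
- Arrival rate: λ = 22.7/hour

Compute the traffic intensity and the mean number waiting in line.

Traffic intensity: ρ = λ/(cμ) = 22.7/(3×8.6) = 0.8798
Since ρ = 0.8798 < 1, system is stable.
Offered load a = λ/μ = cρ = 22.7/8.6 = 2.6395
P₀ = [ Σₙ₌₀^2 aⁿ/n! + a^3/(3!(1-ρ)) ]⁻¹
Σ = a^0/0! + a^1/1! + a^2/2! = 1.0000 + 2.6395 + 3.4836 = 7.1231
a^3/(3!(1-ρ)) = 18.3900/(6 × 0.120155) = 25.5087
P₀ = 1/(7.1231 + 25.5087) = 0.03064
Lq = P₀·a^3·ρ / (3!(1-ρ)²) = 0.030645 × 18.3900 × 0.87984 / (6 × 0.014437) = 5.7242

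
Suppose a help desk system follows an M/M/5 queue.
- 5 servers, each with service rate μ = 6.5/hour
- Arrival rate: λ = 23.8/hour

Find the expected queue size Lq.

Traffic intensity: ρ = λ/(cμ) = 23.8/(5×6.5) = 0.7323
Since ρ = 0.7323 < 1, system is stable.
Offered load a = λ/μ = cρ = 23.8/6.5 = 3.6615
P₀ = [ Σₙ₌₀^4 aⁿ/n! + a^5/(5!(1-ρ)) ]⁻¹
Σ = a^0/0! + a^1/1! + a^2/2! + a^3/3! + a^4/4! = 1.00000 + 3.66154 + 6.70343 + 8.18162 + 7.48933 = 27.0359
a^5/(5!(1-ρ)) = 658.1396/(120 × 0.267692) = 20.4881
P₀ = 1/(27.0359 + 20.4881) = 0.02104
Lq = P₀·a^5·ρ / (5!(1-ρ)²) = 0.021042 × 658.1396 × 0.73231 / (120 × 0.071659) = 1.1794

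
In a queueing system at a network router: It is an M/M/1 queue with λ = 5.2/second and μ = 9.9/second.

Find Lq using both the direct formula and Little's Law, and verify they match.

Method 1 (direct): Lq = λ²/(μ(μ-λ)) = 27.04/(9.9 × 4.70) = 0.5811

Method 2 (Little's Law):
W = 1/(μ-λ) = 1/4.70 = 0.212766
Wq = W - 1/μ = 0.212766 - 0.101010 = 0.111756
Lq = λWq = 5.2 × 0.111756 = 0.5811 ✔ (matches Method 1)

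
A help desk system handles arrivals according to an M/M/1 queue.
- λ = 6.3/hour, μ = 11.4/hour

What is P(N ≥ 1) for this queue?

ρ = λ/μ = 6.3/11.4 = 0.5526
P(N ≥ n) = ρⁿ
P(N ≥ 1) = 0.5526^1
P(N ≥ 1) = 0.5526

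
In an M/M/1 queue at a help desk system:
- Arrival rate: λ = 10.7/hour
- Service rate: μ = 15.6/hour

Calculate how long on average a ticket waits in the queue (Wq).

First, compute utilization: ρ = λ/μ = 10.7/15.6 = 0.6859
For M/M/1: Wq = λ/(μ(μ-λ))
Wq = 10.7/(15.6 × (15.6-10.7))
Wq = 10.7/(15.6 × 4.90)
Wq = 0.1400 hours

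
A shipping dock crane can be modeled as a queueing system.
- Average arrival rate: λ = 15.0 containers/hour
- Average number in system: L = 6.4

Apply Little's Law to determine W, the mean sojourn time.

Little's Law: L = λW, so W = L/λ
W = 6.4/15.0 = 0.4267 hours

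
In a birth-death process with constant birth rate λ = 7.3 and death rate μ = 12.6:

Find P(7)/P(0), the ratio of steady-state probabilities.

For constant rates: P(n)/P(0) = (λ/μ)^n
P(7)/P(0) = (7.3/12.6)^7 = 0.57937^7 = 0.02191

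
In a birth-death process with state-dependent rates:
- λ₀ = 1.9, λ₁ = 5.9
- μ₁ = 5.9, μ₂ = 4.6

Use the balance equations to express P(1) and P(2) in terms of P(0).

Balance equations:
State 0: λ₀P₀ = μ₁P₁ → P₁ = (λ₀/μ₁)P₀ = (1.9/5.9)P₀ = 0.3220P₀
State 1: P₂ = (λ₀λ₁)/(μ₁μ₂)P₀ = (1.9×5.9)/(5.9×4.6)P₀ = 0.4130P₀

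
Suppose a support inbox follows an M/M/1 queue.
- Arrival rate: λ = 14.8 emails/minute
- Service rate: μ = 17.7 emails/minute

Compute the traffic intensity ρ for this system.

Server utilization: ρ = λ/μ
ρ = 14.8/17.7 = 0.8362
The server is busy 83.62% of the time.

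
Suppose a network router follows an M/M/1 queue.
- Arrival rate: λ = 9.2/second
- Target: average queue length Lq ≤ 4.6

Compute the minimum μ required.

For M/M/1: Lq = λ²/(μ(μ-λ))
Need Lq ≤ 4.6, i.e. μ(μ-λ) ≥ λ²/4.6
μ² - 9.2μ - 84.64/4.6 ≥ 0  →  μ² - 9.2μ - 18.4000 ≥ 0
Quadratic formula (positive root): μ = [λ + √(λ² + 4×18.4000)]/2
Discriminant: 84.64 + 4×18.4000 = 158.2400, √158.2400 = 12.57935
μ ≥ (9.2 + 12.57935)/2 = 10.8897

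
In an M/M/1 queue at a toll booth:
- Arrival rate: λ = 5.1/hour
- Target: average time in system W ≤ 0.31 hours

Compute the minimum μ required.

For M/M/1: W = 1/(μ-λ)
Need W ≤ 0.31, so 1/(μ-λ) ≤ 0.31
μ - λ ≥ 1/0.31 = 3.2258
μ ≥ 5.1 + 3.2258 = 8.3258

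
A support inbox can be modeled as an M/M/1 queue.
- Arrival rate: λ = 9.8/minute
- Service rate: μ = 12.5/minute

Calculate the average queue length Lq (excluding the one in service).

ρ = λ/μ = 9.8/12.5 = 0.7840
For M/M/1: Lq = λ²/(μ(μ-λ))
Lq = 96.04/(12.5 × 2.70)
Lq = 2.8456 emails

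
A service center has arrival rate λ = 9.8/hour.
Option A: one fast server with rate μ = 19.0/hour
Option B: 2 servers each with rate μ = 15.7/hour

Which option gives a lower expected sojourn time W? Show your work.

Option A: single server μ = 19.0 (M/M/1)
  ρ_A = 9.8/19.0 = 0.5158
  W_A = 1/(μ-λ) = 1/(19.0-9.8) = 1/9.20 = 0.1087

Option B: 2 servers μ = 15.7 (M/M/2)
  ρ_B = λ/(cμ) = 9.8/(2×15.7) = 0.3121
  Offered load a = λ/μ = cρ = 9.8/15.7 = 0.6242
  P₀ = [ Σₙ₌₀^1 aⁿ/n! + a^2/(2!(1-ρ)) ]⁻¹
  Σ = a^0/0! + a^1/1! = 1.0000 + 0.6242 = 1.6242
  a^2/(2!(1-ρ)) = 0.3896/(2 × 0.6879) = 0.2832
  P₀ = 1/(1.6242 + 0.2832) = 0.5243
  Lq = P₀·a^2·ρ / (2!(1-ρ)²) = 0.5243 × 0.3896 × 0.3121 / (2 × 0.4732) = 0.06736
  Wq_B = Lq/λ = 0.067364/9.8 = 0.0068739
  W_B = Wq_B + 1/μ = 0.0068739 + 0.063694 = 0.07057

Since W_B = 0.07057 < W_A = 0.1087, Option B (multiple servers) has the shorter time in system.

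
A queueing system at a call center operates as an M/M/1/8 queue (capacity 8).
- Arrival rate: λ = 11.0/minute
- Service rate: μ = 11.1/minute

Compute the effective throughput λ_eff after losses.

ρ = λ/μ = 11.0/11.1 = 0.9910
P₀ = (1-ρ)/(1-ρ^(K+1)) = (1-0.9910)/(1-0.9910^9) = 0.009000/0.07814 = 0.1152
P_K = P₀×ρ^K = 0.11517 × 0.9910^8 = 0.11517 × 0.93023 = 0.1071
λ_eff = λ(1-P_K) = 11.0 × (1 - 0.10713) = 11.0 × 0.89287 = 9.8216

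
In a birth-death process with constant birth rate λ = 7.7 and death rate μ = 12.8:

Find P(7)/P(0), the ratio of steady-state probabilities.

For constant rates: P(n)/P(0) = (λ/μ)^n
P(7)/P(0) = (7.7/12.8)^7 = 0.60156^7 = 0.02851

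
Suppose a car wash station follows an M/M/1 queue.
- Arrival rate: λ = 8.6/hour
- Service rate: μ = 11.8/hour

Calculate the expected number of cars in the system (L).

ρ = λ/μ = 8.6/11.8 = 0.7288
For M/M/1: L = λ/(μ-λ)
L = 8.6/(11.8-8.6) = 8.6/3.20
L = 2.6875 cars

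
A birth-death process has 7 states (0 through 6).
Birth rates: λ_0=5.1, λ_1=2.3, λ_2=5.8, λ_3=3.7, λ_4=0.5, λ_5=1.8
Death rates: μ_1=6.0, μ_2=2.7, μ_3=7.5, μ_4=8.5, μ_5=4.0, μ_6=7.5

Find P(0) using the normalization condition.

Ratios P(n)/P(0) = (λ₀···λₙ₋₁)/(μ₁···μₙ):
P(1)/P(0) = (5.1)/(6.0) = 0.85000
P(2)/P(0) = (5.1×2.3)/(6.0×2.7) = 0.72407
P(3)/P(0) = (5.1×2.3×5.8)/(6.0×2.7×7.5) = 0.55995
P(4)/P(0) = (5.1×2.3×5.8×3.7)/(6.0×2.7×7.5×8.5) = 0.24374
P(5)/P(0) = (5.1×2.3×5.8×3.7×0.5)/(6.0×2.7×7.5×8.5×4.0) = 0.030468
P(6)/P(0) = (5.1×2.3×5.8×3.7×0.5×1.8)/(6.0×2.7×7.5×8.5×4.0×7.5) = 0.0073123

Normalization: ∑ P(n) = 1
P(0) × (1.0000 + 0.85000 + 0.72407 + 0.55995 + 0.24374 + 0.030468 + 0.0073123) = 1
P(0) × 3.4155 = 1
P(0) = 1/3.4155 = 0.2928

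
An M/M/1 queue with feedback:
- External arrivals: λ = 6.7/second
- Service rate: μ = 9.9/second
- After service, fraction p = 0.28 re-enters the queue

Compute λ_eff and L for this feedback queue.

Effective arrival rate: λ_eff = λ/(1-p) = 6.7/(1-0.28) = 6.7/0.72 = 9.305556
ρ = λ_eff/μ = 9.305556/9.9 = 0.939955
L = ρ/(1-ρ) = 0.939955/(1-0.939955) = 15.6542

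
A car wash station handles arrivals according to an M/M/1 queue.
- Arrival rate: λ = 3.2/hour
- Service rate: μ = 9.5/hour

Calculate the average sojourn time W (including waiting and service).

First, compute utilization: ρ = λ/μ = 3.2/9.5 = 0.3368
For M/M/1: W = 1/(μ-λ)
W = 1/(9.5-3.2) = 1/6.30
W = 0.1587 hours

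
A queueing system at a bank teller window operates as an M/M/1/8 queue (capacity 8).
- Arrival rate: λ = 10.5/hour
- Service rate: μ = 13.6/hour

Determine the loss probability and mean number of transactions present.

ρ = λ/μ = 10.5/13.6 = 0.77206
P₀ = (1-ρ)/(1-ρ^(K+1)) = (1-0.77206)/(1-0.77206^9) = 0.22794/0.90253 = 0.2526
P_K = P₀×ρ^K = 0.2526 × 0.77206^8 = 0.2526 × 0.1262 = 0.03188
Blocking probability P_8 = 0.03188 (3.19%)
L = ρ[1 - (K+1)ρ^K + Kρ^(K+1)] / [(1-ρ)(1-ρ^(K+1))]
L = 0.77206 × (1 - 9×0.126243 + 8×0.0974674) / ((1 - 0.77206) × (1 - 0.0974674)) = 2.4152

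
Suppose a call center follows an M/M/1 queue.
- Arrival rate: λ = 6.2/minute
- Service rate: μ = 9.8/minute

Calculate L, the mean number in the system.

ρ = λ/μ = 6.2/9.8 = 0.6327
For M/M/1: L = λ/(μ-λ)
L = 6.2/(9.8-6.2) = 6.2/3.60
L = 1.7222 calls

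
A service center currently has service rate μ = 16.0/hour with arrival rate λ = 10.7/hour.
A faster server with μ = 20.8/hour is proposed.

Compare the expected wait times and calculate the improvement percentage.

System 1: ρ₁ = 10.7/16.0 = 0.6687, W₁ = 1/(16.0-10.7) = 0.18868
System 2: ρ₂ = 10.7/20.8 = 0.5144, W₂ = 1/(20.8-10.7) = 0.099010
Improvement: (W₁-W₂)/W₁ = (0.18868-0.099010)/0.18868 = 47.52%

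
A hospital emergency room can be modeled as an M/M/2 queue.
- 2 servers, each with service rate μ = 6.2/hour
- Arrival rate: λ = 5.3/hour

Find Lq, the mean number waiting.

Traffic intensity: ρ = λ/(cμ) = 5.3/(2×6.2) = 0.4274
Since ρ = 0.4274 < 1, system is stable.
Offered load a = λ/μ = cρ = 5.3/6.2 = 0.8548
P₀ = [ Σₙ₌₀^1 aⁿ/n! + a^2/(2!(1-ρ)) ]⁻¹
Σ = a^0/0! + a^1/1! = 1.0000 + 0.8548 = 1.8548
a^2/(2!(1-ρ)) = 0.7307/(2 × 0.5726) = 0.6381
P₀ = 1/(1.8548 + 0.6381) = 0.4011
Lq = P₀·a^2·ρ / (2!(1-ρ)²) = 0.4011 × 0.7307 × 0.4274 / (2 × 0.3278) = 0.1911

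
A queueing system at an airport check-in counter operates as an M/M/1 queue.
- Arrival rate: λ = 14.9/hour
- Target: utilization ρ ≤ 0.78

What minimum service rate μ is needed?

ρ = λ/μ, so μ = λ/ρ
μ ≥ 14.9/0.78 = 19.1026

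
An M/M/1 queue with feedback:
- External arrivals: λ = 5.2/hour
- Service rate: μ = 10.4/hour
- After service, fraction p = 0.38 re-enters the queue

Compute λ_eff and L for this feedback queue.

Effective arrival rate: λ_eff = λ/(1-p) = 5.2/(1-0.38) = 5.2/0.62 = 8.3871
ρ = λ_eff/μ = 8.3871/10.4 = 0.806452
L = ρ/(1-ρ) = 0.806452/(1-0.806452) = 4.1667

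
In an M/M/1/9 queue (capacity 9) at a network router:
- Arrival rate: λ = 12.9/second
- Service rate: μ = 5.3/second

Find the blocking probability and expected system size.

ρ = λ/μ = 12.9/5.3 = 2.4340
P₀ = (1-ρ)/(1-ρ^(K+1)) = (1-2.4340)/(1-2.4340^10) = -1.4340/-7297.0316 = 0.0001965
P_K = P₀×ρ^K = 0.0001965 × 2.4340^9 = 0.0001965 × 2998.3696 = 0.5892
Blocking probability P_9 = 0.5892 (58.92%)
L = ρ[1 - (K+1)ρ^K + Kρ^(K+1)] / [(1-ρ)(1-ρ^(K+1))]
L = 2.4340 × (1 - 10×2998.3696 + 9×7298.0316) / ((1 - 2.4340) × (1 - 7298.0316)) = 8.3040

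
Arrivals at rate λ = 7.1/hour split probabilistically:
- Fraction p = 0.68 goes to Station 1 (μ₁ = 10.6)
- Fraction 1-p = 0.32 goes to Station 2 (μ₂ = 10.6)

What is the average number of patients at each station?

Effective rates: λ₁ = 7.1×0.68 = 4.828, λ₂ = 7.1×0.32 = 2.272
Station 1: ρ₁ = 4.828/10.6 = 0.4555, L₁ = ρ₁/(1-ρ₁) = 0.4555/(1-0.4555) = 0.8365
Station 2: ρ₂ = 2.272/10.6 = 0.2143, L₂ = ρ₂/(1-ρ₂) = 0.2143/(1-0.2143) = 0.2728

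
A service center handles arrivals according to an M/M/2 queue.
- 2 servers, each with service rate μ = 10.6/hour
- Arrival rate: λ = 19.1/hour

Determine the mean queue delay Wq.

Traffic intensity: ρ = λ/(cμ) = 19.1/(2×10.6) = 0.9009
Since ρ = 0.9009 < 1, system is stable.
Offered load a = λ/μ = cρ = 19.1/10.6 = 1.8019
P₀ = [ Σₙ₌₀^1 aⁿ/n! + a^2/(2!(1-ρ)) ]⁻¹
Σ = a^0/0! + a^1/1! = 1.0000 + 1.8019 = 2.8019
a^2/(2!(1-ρ)) = 3.24680/(2 × 0.0990566) = 16.3886
P₀ = 1/(2.8019 + 16.3886) = 0.05211
Lq = P₀·a^2·ρ / (2!(1-ρ)²) = 0.052109 × 3.2468 × 0.90094 / (2 × 0.0098122) = 7.7673
Wq = Lq/λ = 7.7673/19.1 = 0.4067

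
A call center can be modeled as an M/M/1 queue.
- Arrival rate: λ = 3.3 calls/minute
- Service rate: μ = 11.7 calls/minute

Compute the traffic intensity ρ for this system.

Server utilization: ρ = λ/μ
ρ = 3.3/11.7 = 0.2821
The server is busy 28.21% of the time.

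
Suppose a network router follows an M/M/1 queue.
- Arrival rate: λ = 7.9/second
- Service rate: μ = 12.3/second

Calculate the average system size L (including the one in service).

ρ = λ/μ = 7.9/12.3 = 0.6423
For M/M/1: L = λ/(μ-λ)
L = 7.9/(12.3-7.9) = 7.9/4.40
L = 1.7955 packets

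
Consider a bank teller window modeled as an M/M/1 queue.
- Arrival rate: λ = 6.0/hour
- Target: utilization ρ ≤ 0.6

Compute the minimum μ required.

ρ = λ/μ, so μ = λ/ρ
μ ≥ 6.0/0.6 = 10.0000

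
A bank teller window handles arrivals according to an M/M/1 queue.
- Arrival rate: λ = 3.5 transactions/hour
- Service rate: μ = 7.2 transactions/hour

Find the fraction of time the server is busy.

Server utilization: ρ = λ/μ
ρ = 3.5/7.2 = 0.4861
The server is busy 48.61% of the time.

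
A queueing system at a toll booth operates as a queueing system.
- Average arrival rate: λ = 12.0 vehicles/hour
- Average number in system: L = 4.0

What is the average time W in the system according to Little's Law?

Little's Law: L = λW, so W = L/λ
W = 4.0/12.0 = 0.3333 hours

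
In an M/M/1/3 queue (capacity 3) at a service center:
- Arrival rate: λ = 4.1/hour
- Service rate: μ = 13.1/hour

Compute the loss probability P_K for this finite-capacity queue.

ρ = λ/μ = 4.1/13.1 = 0.3130
P₀ = (1-ρ)/(1-ρ^(K+1)) = (1-0.3130)/(1-0.3130^4) = 0.6870/0.9904 = 0.6937
P_K = P₀×ρ^K = 0.6937 × 0.3130^3 = 0.6937 × 0.03066 = 0.02127
Blocking probability = 2.13%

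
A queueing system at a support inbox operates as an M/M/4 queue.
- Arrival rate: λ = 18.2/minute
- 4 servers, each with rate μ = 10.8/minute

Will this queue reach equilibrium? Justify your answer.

Stability requires ρ = λ/(cμ) < 1
ρ = 18.2/(4 × 10.8) = 18.2/43.20 = 0.4213
Since 0.4213 < 1, the system is STABLE.
The servers are busy 42.13% of the time.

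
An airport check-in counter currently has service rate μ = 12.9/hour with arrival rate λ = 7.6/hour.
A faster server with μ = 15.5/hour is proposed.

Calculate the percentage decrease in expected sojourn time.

System 1: ρ₁ = 7.6/12.9 = 0.5891, W₁ = 1/(12.9-7.6) = 0.1887
System 2: ρ₂ = 7.6/15.5 = 0.4903, W₂ = 1/(15.5-7.6) = 0.1266
Improvement: (W₁-W₂)/W₁ = (0.1887-0.1266)/0.1887 = 32.91%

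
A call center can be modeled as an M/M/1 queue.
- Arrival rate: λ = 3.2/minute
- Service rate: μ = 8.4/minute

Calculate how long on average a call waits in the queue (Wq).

First, compute utilization: ρ = λ/μ = 3.2/8.4 = 0.3810
For M/M/1: Wq = λ/(μ(μ-λ))
Wq = 3.2/(8.4 × (8.4-3.2))
Wq = 3.2/(8.4 × 5.20)
Wq = 0.07326 minutes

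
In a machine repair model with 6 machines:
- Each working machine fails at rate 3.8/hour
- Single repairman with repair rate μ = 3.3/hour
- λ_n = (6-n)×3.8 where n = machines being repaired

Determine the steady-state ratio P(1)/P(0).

P(1)/P(0) = ∏_{i=0}^{1-1} λ_i/μ_{i+1}
= (6-0)×3.8/3.3
= 6.9091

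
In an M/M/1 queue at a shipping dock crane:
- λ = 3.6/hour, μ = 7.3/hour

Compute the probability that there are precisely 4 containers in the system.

ρ = λ/μ = 3.6/7.3 = 0.49315
P(n) = (1-ρ)ρⁿ
P(4) = (1-0.49315) × 0.49315^4
P(4) = 0.5069 × 0.05914
P(4) = 0.02998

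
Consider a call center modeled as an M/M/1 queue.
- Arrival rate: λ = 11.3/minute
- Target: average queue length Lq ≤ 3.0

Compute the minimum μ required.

For M/M/1: Lq = λ²/(μ(μ-λ))
Need Lq ≤ 3.0, i.e. μ(μ-λ) ≥ λ²/3.0
μ² - 11.3μ - 127.69/3.0 ≥ 0  →  μ² - 11.3μ - 42.56333 ≥ 0
Quadratic formula (positive root): μ = [λ + √(λ² + 4×42.56333)]/2
Discriminant: 127.69 + 4×42.56333 = 297.9433, √297.9433 = 17.2610
μ ≥ (11.3 + 17.2610)/2 = 14.2805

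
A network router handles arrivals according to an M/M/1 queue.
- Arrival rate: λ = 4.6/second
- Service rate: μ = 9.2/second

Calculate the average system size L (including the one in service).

ρ = λ/μ = 4.6/9.2 = 0.5000
For M/M/1: L = λ/(μ-λ)
L = 4.6/(9.2-4.6) = 4.6/4.60
L = 1.0000 packets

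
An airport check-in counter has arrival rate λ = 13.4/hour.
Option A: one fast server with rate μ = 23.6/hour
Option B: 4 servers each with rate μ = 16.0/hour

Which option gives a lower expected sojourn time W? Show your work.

Option A: single server μ = 23.6 (M/M/1)
  ρ_A = 13.4/23.6 = 0.5678
  W_A = 1/(μ-λ) = 1/(23.6-13.4) = 1/10.20 = 0.09804

Option B: 4 servers μ = 16.0 (M/M/4)
  ρ_B = λ/(cμ) = 13.4/(4×16.0) = 0.2094
  Offered load a = λ/μ = cρ = 13.4/16.0 = 0.8375
  P₀ = [ Σₙ₌₀^3 aⁿ/n! + a^4/(4!(1-ρ)) ]⁻¹
  Σ = a^0/0! + a^1/1! + a^2/2! + a^3/3! = 1.0000 + 0.8375 + 0.3507 + 0.09790 = 2.2861
  a^4/(4!(1-ρ)) = 0.4920/(24 × 0.7906) = 0.02593
  P₀ = 1/(2.2861 + 0.02593) = 0.4325
  Lq = P₀·a^4·ρ / (4!(1-ρ)²) = 0.4325 × 0.4920 × 0.2094 / (24 × 0.6251) = 0.002970
  Wq_B = Lq/λ = 0.002970/13.4 = 0.0002216
  W_B = Wq_B + 1/μ = 0.0002216 + 0.06250 = 0.06272

Since W_B = 0.06272 < W_A = 0.09804, Option B (multiple servers) has the shorter time in system.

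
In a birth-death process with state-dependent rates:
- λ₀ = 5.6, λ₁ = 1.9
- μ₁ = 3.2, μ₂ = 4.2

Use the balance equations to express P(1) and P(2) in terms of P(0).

Balance equations:
State 0: λ₀P₀ = μ₁P₁ → P₁ = (λ₀/μ₁)P₀ = (5.6/3.2)P₀ = 1.7500P₀
State 1: P₂ = (λ₀λ₁)/(μ₁μ₂)P₀ = (5.6×1.9)/(3.2×4.2)P₀ = 0.7917P₀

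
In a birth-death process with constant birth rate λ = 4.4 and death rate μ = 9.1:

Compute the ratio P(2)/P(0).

For constant rates: P(n)/P(0) = (λ/μ)^n
P(2)/P(0) = (4.4/9.1)^2 = 0.4835^2 = 0.2338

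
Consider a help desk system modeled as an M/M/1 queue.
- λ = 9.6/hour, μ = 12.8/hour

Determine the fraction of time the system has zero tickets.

ρ = λ/μ = 9.6/12.8 = 0.7500
P(0) = 1 - ρ = 1 - 0.7500 = 0.2500
The server is idle 25.00% of the time.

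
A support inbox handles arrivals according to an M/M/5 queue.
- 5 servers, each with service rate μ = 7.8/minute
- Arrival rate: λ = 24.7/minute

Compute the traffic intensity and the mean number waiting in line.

Traffic intensity: ρ = λ/(cμ) = 24.7/(5×7.8) = 0.6333
Since ρ = 0.6333 < 1, system is stable.
Offered load a = λ/μ = cρ = 24.7/7.8 = 3.1667
P₀ = [ Σₙ₌₀^4 aⁿ/n! + a^5/(5!(1-ρ)) ]⁻¹
Σ = a^0/0! + a^1/1! + a^2/2! + a^3/3! + a^4/4! = 1.0000 + 3.1667 + 5.0139 + 5.2924 + 4.1898 = 18.6628
a^5/(5!(1-ρ)) = 318.4284/(120 × 0.366667) = 7.2370
P₀ = 1/(18.6628 + 7.2370) = 0.03861
Lq = P₀·a^5·ρ / (5!(1-ρ)²) = 0.038610 × 318.4284 × 0.63333 / (120 × 0.13444) = 0.4826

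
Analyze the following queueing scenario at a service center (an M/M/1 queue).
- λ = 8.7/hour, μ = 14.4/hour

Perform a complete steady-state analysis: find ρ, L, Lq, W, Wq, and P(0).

Step 1: ρ = λ/μ = 8.7/14.4 = 0.6042
Step 2: L = λ/(μ-λ) = 8.7/5.70 = 1.5263
Step 3: Lq = λ²/(μ(μ-λ)) = 75.69/(14.4×5.70) = 0.9221
Step 4: W = 1/(μ-λ) = 1/5.70 = 0.17544
Step 5: Wq = λ/(μ(μ-λ)) = 8.7/(14.4×5.70) = 0.1060
Step 6: P(0) = 1-ρ = 0.3958
Verify: L = λW = 8.7×0.17544 = 1.5263 ✔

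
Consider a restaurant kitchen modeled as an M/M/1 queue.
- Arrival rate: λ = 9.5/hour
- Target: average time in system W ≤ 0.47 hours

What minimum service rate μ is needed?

For M/M/1: W = 1/(μ-λ)
Need W ≤ 0.47, so 1/(μ-λ) ≤ 0.47
μ - λ ≥ 1/0.47 = 2.1277
μ ≥ 9.5 + 2.1277 = 11.6277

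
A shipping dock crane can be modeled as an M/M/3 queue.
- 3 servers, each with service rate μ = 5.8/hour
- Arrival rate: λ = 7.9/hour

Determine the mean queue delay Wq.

Traffic intensity: ρ = λ/(cμ) = 7.9/(3×5.8) = 0.4540
Since ρ = 0.4540 < 1, system is stable.
Offered load a = λ/μ = cρ = 7.9/5.8 = 1.3621
P₀ = [ Σₙ₌₀^2 aⁿ/n! + a^3/(3!(1-ρ)) ]⁻¹
Σ = a^0/0! + a^1/1! + a^2/2! = 1.0000 + 1.3621 + 0.9276 = 3.2897
a^3/(3!(1-ρ)) = 2.5270/(6 × 0.5460) = 0.7714
P₀ = 1/(3.2897 + 0.7714) = 0.2462
Lq = P₀·a^3·ρ / (3!(1-ρ)²) = 0.24624 × 2.5270 × 0.45402 / (6 × 0.29809) = 0.1580
Wq = Lq/λ = 0.15796/7.9 = 0.01999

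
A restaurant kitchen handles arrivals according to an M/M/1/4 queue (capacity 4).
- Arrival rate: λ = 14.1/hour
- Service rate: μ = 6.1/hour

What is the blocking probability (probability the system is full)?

ρ = λ/μ = 14.1/6.1 = 2.31148
P₀ = (1-ρ)/(1-ρ^(K+1)) = (1-2.31148)/(1-2.31148^5) = -1.3115/-64.9858 = 0.02018
P_K = P₀×ρ^K = 0.02018 × 2.31148^4 = 0.02018 × 28.5470 = 0.5761
Blocking probability = 57.61%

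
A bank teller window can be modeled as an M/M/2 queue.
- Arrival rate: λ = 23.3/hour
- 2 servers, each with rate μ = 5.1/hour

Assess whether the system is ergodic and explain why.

Stability requires ρ = λ/(cμ) < 1
ρ = 23.3/(2 × 5.1) = 23.3/10.20 = 2.2843
Since 2.2843 ≥ 1, the system is UNSTABLE.
Need c > λ/μ = 23.3/5.1 = 4.57.
Minimum servers needed: c = 5.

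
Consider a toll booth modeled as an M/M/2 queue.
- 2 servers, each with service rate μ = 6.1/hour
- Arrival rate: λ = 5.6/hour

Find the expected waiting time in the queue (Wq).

Traffic intensity: ρ = λ/(cμ) = 5.6/(2×6.1) = 0.4590
Since ρ = 0.4590 < 1, system is stable.
Offered load a = λ/μ = cρ = 5.6/6.1 = 0.9180
P₀ = [ Σₙ₌₀^1 aⁿ/n! + a^2/(2!(1-ρ)) ]⁻¹
Σ = a^0/0! + a^1/1! = 1.0000 + 0.9180 = 1.9180
a^2/(2!(1-ρ)) = 0.8428/(2 × 0.5410) = 0.7789
P₀ = 1/(1.9180 + 0.7789) = 0.3708
Lq = P₀·a^2·ρ / (2!(1-ρ)²) = 0.37079 × 0.84278 × 0.45902 / (2 × 0.29266) = 0.2451
Wq = Lq/λ = 0.24506/5.6 = 0.04376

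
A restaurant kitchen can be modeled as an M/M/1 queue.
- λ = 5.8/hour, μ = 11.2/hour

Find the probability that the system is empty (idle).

ρ = λ/μ = 5.8/11.2 = 0.5179
P(0) = 1 - ρ = 1 - 0.5179 = 0.4821
The server is idle 48.21% of the time.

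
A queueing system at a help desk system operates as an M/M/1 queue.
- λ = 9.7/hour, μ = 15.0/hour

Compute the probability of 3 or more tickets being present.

ρ = λ/μ = 9.7/15.0 = 0.64667
P(N ≥ n) = ρⁿ
P(N ≥ 3) = 0.64667^3
P(N ≥ 3) = 0.2704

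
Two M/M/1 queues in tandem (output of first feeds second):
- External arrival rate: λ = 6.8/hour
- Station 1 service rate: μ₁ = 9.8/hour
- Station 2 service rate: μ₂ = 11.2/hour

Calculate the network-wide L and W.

By Jackson's theorem, each station behaves as independent M/M/1.
Station 1: ρ₁ = 6.8/9.8 = 0.6939, L₁ = ρ₁/(1-ρ₁) = λ/(μ₁-λ) = 6.8/3.00 = 2.26667
Station 2: ρ₂ = 6.8/11.2 = 0.6071, L₂ = ρ₂/(1-ρ₂) = λ/(μ₂-λ) = 6.8/4.40 = 1.54545
Total: L = L₁ + L₂ = 2.26667 + 1.54545 = 3.8121
W = L/λ = 3.8121/6.8 = 0.5606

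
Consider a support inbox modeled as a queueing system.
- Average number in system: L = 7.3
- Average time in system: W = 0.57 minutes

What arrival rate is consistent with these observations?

Little's Law: L = λW, so λ = L/W
λ = 7.3/0.57 = 12.8070 emails/minute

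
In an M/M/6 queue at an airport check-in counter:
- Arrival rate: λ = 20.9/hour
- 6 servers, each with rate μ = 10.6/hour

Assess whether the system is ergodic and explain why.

Stability requires ρ = λ/(cμ) < 1
ρ = 20.9/(6 × 10.6) = 20.9/63.60 = 0.3286
Since 0.3286 < 1, the system is STABLE.
The servers are busy 32.86% of the time.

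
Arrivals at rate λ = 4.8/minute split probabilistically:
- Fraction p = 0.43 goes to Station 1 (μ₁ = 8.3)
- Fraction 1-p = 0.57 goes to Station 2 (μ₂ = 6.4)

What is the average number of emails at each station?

Effective rates: λ₁ = 4.8×0.43 = 2.064, λ₂ = 4.8×0.57 = 2.736
Station 1: ρ₁ = 2.064/8.3 = 0.2487, L₁ = ρ₁/(1-ρ₁) = 0.2487/(1-0.2487) = 0.3310
Station 2: ρ₂ = 2.736/6.4 = 0.4275, L₂ = ρ₂/(1-ρ₂) = 0.4275/(1-0.4275) = 0.7467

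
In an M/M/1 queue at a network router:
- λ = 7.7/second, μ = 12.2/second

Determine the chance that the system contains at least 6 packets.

ρ = λ/μ = 7.7/12.2 = 0.63115
P(N ≥ n) = ρⁿ
P(N ≥ 6) = 0.63115^6
P(N ≥ 6) = 0.06321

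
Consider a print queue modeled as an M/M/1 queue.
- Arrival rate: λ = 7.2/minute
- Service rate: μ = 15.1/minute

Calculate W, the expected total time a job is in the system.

First, compute utilization: ρ = λ/μ = 7.2/15.1 = 0.4768
For M/M/1: W = 1/(μ-λ)
W = 1/(15.1-7.2) = 1/7.90
W = 0.1266 minutes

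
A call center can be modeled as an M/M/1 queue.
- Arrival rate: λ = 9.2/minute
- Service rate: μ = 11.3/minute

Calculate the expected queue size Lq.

ρ = λ/μ = 9.2/11.3 = 0.8142
For M/M/1: Lq = λ²/(μ(μ-λ))
Lq = 84.64/(11.3 × 2.10)
Lq = 3.5668 calls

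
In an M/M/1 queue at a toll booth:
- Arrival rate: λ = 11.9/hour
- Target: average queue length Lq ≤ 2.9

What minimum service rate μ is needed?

For M/M/1: Lq = λ²/(μ(μ-λ))
Need Lq ≤ 2.9, i.e. μ(μ-λ) ≥ λ²/2.9
μ² - 11.9μ - 141.61/2.9 ≥ 0  →  μ² - 11.9μ - 48.83103 ≥ 0
Quadratic formula (positive root): μ = [λ + √(λ² + 4×48.83103)]/2
Discriminant: 141.61 + 4×48.83103 = 336.9341, √336.9341 = 18.3558
μ ≥ (11.9 + 18.3558)/2 = 15.1279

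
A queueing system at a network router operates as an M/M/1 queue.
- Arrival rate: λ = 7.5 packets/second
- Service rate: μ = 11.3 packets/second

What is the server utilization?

Server utilization: ρ = λ/μ
ρ = 7.5/11.3 = 0.6637
The server is busy 66.37% of the time.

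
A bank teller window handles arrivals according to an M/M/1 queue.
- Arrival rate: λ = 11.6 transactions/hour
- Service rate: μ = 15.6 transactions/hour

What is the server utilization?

Server utilization: ρ = λ/μ
ρ = 11.6/15.6 = 0.7436
The server is busy 74.36% of the time.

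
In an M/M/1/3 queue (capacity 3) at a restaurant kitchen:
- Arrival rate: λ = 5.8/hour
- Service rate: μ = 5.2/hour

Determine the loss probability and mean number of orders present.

ρ = λ/μ = 5.8/5.2 = 1.11538
P₀ = (1-ρ)/(1-ρ^(K+1)) = (1-1.11538)/(1-1.11538^4) = -0.1154/-0.5477 = 0.2107
P_K = P₀×ρ^K = 0.21066 × 1.11538^3 = 0.21066 × 1.3876 = 0.2923
Blocking probability P_3 = 0.2923 (29.23%)
L = ρ[1 - (K+1)ρ^K + Kρ^(K+1)] / [(1-ρ)(1-ρ^(K+1))]
L = 1.11538 × (1 - 4×1.387614 + 3×1.547716) / ((1 - 1.11538) × (1 - 1.547716)) = 1.6360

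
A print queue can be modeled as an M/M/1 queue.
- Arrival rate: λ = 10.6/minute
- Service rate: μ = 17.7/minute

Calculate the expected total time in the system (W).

First, compute utilization: ρ = λ/μ = 10.6/17.7 = 0.5989
For M/M/1: W = 1/(μ-λ)
W = 1/(17.7-10.6) = 1/7.10
W = 0.1408 minutes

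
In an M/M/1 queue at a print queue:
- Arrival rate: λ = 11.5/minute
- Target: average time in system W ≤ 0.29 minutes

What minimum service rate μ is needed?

For M/M/1: W = 1/(μ-λ)
Need W ≤ 0.29, so 1/(μ-λ) ≤ 0.29
μ - λ ≥ 1/0.29 = 3.4483
μ ≥ 11.5 + 3.4483 = 14.9483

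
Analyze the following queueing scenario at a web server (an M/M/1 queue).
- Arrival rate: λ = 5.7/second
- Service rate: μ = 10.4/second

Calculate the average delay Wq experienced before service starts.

First, compute utilization: ρ = λ/μ = 5.7/10.4 = 0.5481
For M/M/1: Wq = λ/(μ(μ-λ))
Wq = 5.7/(10.4 × (10.4-5.7))
Wq = 5.7/(10.4 × 4.70)
Wq = 0.1166 seconds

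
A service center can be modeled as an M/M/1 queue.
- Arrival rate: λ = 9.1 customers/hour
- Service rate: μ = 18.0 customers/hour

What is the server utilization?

Server utilization: ρ = λ/μ
ρ = 9.1/18.0 = 0.5056
The server is busy 50.56% of the time.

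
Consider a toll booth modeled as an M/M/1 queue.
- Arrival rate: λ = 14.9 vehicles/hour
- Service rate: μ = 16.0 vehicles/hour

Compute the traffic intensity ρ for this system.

Server utilization: ρ = λ/μ
ρ = 14.9/16.0 = 0.9313
The server is busy 93.12% of the time.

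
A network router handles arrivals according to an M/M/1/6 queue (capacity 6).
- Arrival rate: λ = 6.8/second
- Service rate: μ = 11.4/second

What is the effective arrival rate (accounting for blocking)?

ρ = λ/μ = 6.8/11.4 = 0.5965
P₀ = (1-ρ)/(1-ρ^(K+1)) = (1-0.5965)/(1-0.5965^7) = 0.40350/0.97313 = 0.4146
P_K = P₀×ρ^K = 0.4146 × 0.5965^6 = 0.4146 × 0.04505 = 0.01868
λ_eff = λ(1-P_K) = 6.8 × (1 - 0.01868) = 6.8 × 0.98132 = 6.6730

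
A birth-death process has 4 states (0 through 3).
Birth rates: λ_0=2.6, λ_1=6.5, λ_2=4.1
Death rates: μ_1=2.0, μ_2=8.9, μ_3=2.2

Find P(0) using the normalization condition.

Ratios P(n)/P(0) = (λ₀···λₙ₋₁)/(μ₁···μₙ):
P(1)/P(0) = (2.6)/(2.0) = 1.30000
P(2)/P(0) = (2.6×6.5)/(2.0×8.9) = 0.949438
P(3)/P(0) = (2.6×6.5×4.1)/(2.0×8.9×2.2) = 1.76941

Normalization: ∑ P(n) = 1
P(0) × (1.00000 + 1.30000 + 0.949438 + 1.76941) = 1
P(0) × 5.01885 = 1
P(0) = 1/5.01885 = 0.1992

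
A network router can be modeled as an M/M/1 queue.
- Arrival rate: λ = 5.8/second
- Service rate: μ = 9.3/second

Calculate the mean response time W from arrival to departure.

First, compute utilization: ρ = λ/μ = 5.8/9.3 = 0.6237
For M/M/1: W = 1/(μ-λ)
W = 1/(9.3-5.8) = 1/3.50
W = 0.2857 seconds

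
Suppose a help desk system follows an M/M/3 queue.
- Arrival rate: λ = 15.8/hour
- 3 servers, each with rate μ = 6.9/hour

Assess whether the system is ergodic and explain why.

Stability requires ρ = λ/(cμ) < 1
ρ = 15.8/(3 × 6.9) = 15.8/20.70 = 0.7633
Since 0.7633 < 1, the system is STABLE.
The servers are busy 76.33% of the time.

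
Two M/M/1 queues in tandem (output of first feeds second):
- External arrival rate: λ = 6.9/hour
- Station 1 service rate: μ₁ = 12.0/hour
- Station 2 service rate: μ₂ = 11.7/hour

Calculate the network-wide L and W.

By Jackson's theorem, each station behaves as independent M/M/1.
Station 1: ρ₁ = 6.9/12.0 = 0.5750, L₁ = ρ₁/(1-ρ₁) = λ/(μ₁-λ) = 6.9/5.10 = 1.3529
Station 2: ρ₂ = 6.9/11.7 = 0.5897, L₂ = ρ₂/(1-ρ₂) = λ/(μ₂-λ) = 6.9/4.80 = 1.4375
Total: L = L₁ + L₂ = 1.3529 + 1.4375 = 2.7904
W = L/λ = 2.7904/6.9 = 0.4044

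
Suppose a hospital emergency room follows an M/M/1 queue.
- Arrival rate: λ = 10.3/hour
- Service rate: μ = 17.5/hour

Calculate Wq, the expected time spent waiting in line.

First, compute utilization: ρ = λ/μ = 10.3/17.5 = 0.5886
For M/M/1: Wq = λ/(μ(μ-λ))
Wq = 10.3/(17.5 × (17.5-10.3))
Wq = 10.3/(17.5 × 7.20)
Wq = 0.08175 hours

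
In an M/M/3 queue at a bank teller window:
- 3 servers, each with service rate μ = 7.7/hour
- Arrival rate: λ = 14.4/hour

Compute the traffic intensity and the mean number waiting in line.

Traffic intensity: ρ = λ/(cμ) = 14.4/(3×7.7) = 0.6234
Since ρ = 0.6234 < 1, system is stable.
Offered load a = λ/μ = cρ = 14.4/7.7 = 1.8701
P₀ = [ Σₙ₌₀^2 aⁿ/n! + a^3/(3!(1-ρ)) ]⁻¹
Σ = a^0/0! + a^1/1! + a^2/2! = 1.0000 + 1.8701 + 1.7487 = 4.6188
a^3/(3!(1-ρ)) = 6.5406/(6 × 0.37662) = 2.8944
P₀ = 1/(4.6188 + 2.8944) = 0.1331
Lq = P₀·a^3·ρ / (3!(1-ρ)²) = 0.13310 × 6.5406 × 0.62338 / (6 × 0.14185) = 0.6376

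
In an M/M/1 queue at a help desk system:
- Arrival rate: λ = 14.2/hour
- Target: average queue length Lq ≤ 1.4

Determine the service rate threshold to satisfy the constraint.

For M/M/1: Lq = λ²/(μ(μ-λ))
Need Lq ≤ 1.4, i.e. μ(μ-λ) ≥ λ²/1.4
μ² - 14.2μ - 201.64/1.4 ≥ 0  →  μ² - 14.2μ - 144.02857 ≥ 0
Quadratic formula (positive root): μ = [λ + √(λ² + 4×144.02857)]/2
Discriminant: 201.64 + 4×144.02857 = 777.7543, √777.7543 = 27.8882
μ ≥ (14.2 + 27.8882)/2 = 21.0441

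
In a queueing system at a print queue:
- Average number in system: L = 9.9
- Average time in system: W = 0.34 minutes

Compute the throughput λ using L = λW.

Little's Law: L = λW, so λ = L/W
λ = 9.9/0.34 = 29.1176 jobs/minute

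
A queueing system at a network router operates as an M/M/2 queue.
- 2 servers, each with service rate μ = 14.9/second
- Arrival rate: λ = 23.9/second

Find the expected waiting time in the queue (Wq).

Traffic intensity: ρ = λ/(cμ) = 23.9/(2×14.9) = 0.8020
Since ρ = 0.8020 < 1, system is stable.
Offered load a = λ/μ = cρ = 23.9/14.9 = 1.6040
P₀ = [ Σₙ₌₀^1 aⁿ/n! + a^2/(2!(1-ρ)) ]⁻¹
Σ = a^0/0! + a^1/1! = 1.0000 + 1.6040 = 2.6040
a^2/(2!(1-ρ)) = 2.572902/(2 × 0.1979866) = 6.4977
P₀ = 1/(2.6040 + 6.4977) = 0.1099
Lq = P₀·a^2·ρ / (2!(1-ρ)²) = 0.10987 × 2.5729 × 0.80201 / (2 × 0.039199) = 2.8919
Wq = Lq/λ = 2.8919/23.9 = 0.1210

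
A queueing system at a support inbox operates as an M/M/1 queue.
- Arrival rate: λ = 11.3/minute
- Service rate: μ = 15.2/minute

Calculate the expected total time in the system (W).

First, compute utilization: ρ = λ/μ = 11.3/15.2 = 0.7434
For M/M/1: W = 1/(μ-λ)
W = 1/(15.2-11.3) = 1/3.90
W = 0.2564 minutes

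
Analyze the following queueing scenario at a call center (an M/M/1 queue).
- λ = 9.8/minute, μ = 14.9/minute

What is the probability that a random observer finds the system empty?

ρ = λ/μ = 9.8/14.9 = 0.6577
P(0) = 1 - ρ = 1 - 0.6577 = 0.3423
The server is idle 34.23% of the time.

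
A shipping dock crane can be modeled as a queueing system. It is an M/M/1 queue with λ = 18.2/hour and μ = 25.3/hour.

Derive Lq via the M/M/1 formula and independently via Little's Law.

Method 1 (direct): Lq = λ²/(μ(μ-λ)) = 331.24/(25.3 × 7.10) = 1.8440

Method 2 (Little's Law):
W = 1/(μ-λ) = 1/7.10 = 0.14085
Wq = W - 1/μ = 0.14085 - 0.039526 = 0.10132
Lq = λWq = 18.2 × 0.10132 = 1.8440 ✔ (matches Method 1)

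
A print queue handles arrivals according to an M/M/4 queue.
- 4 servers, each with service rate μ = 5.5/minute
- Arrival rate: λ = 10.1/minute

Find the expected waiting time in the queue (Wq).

Traffic intensity: ρ = λ/(cμ) = 10.1/(4×5.5) = 0.4591
Since ρ = 0.4591 < 1, system is stable.
Offered load a = λ/μ = cρ = 10.1/5.5 = 1.8364
P₀ = [ Σₙ₌₀^3 aⁿ/n! + a^4/(4!(1-ρ)) ]⁻¹
Σ = a^0/0! + a^1/1! + a^2/2! + a^3/3! = 1.0000 + 1.8364 + 1.6861 + 1.0321 = 5.5546
a^4/(4!(1-ρ)) = 11.3719/(24 × 0.5409) = 0.8760
P₀ = 1/(5.5546 + 0.8760) = 0.1555
Lq = P₀·a^4·ρ / (4!(1-ρ)²) = 0.1555 × 11.3719 × 0.4591 / (24 × 0.2926) = 0.1156
Wq = Lq/λ = 0.1156/10.1 = 0.01145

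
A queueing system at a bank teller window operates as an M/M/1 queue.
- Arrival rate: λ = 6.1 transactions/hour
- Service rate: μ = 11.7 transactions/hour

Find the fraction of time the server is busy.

Server utilization: ρ = λ/μ
ρ = 6.1/11.7 = 0.5214
The server is busy 52.14% of the time.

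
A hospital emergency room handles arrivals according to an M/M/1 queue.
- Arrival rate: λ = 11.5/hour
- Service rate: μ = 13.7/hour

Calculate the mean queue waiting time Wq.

First, compute utilization: ρ = λ/μ = 11.5/13.7 = 0.8394
For M/M/1: Wq = λ/(μ(μ-λ))
Wq = 11.5/(13.7 × (13.7-11.5))
Wq = 11.5/(13.7 × 2.20)
Wq = 0.3816 hours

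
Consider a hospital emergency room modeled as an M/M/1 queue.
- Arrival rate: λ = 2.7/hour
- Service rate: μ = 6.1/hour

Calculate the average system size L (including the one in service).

ρ = λ/μ = 2.7/6.1 = 0.4426
For M/M/1: L = λ/(μ-λ)
L = 2.7/(6.1-2.7) = 2.7/3.40
L = 0.7941 patients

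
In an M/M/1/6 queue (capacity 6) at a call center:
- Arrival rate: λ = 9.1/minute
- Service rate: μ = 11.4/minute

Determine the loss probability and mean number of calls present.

ρ = λ/μ = 9.1/11.4 = 0.79825
P₀ = (1-ρ)/(1-ρ^(K+1)) = (1-0.79825)/(1-0.79825^7) = 0.20175/0.79348 = 0.2543
P_K = P₀×ρ^K = 0.25426 × 0.79825^6 = 0.25426 × 0.25872 = 0.06578
Blocking probability P_6 = 0.06578 (6.58%)
L = ρ[1 - (K+1)ρ^K + Kρ^(K+1)] / [(1-ρ)(1-ρ^(K+1))]
L = 0.79825 × (1 - 7×0.258722 + 6×0.206525) / ((1 - 0.79825) × (1 - 0.206525)) = 2.1347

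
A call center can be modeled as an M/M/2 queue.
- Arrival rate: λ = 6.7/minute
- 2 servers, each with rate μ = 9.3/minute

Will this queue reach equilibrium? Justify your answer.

Stability requires ρ = λ/(cμ) < 1
ρ = 6.7/(2 × 9.3) = 6.7/18.60 = 0.3602
Since 0.3602 < 1, the system is STABLE.
The servers are busy 36.02% of the time.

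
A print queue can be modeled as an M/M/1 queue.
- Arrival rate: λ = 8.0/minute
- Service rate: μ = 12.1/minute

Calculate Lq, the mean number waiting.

ρ = λ/μ = 8.0/12.1 = 0.6612
For M/M/1: Lq = λ²/(μ(μ-λ))
Lq = 64.00/(12.1 × 4.10)
Lq = 1.2901 jobs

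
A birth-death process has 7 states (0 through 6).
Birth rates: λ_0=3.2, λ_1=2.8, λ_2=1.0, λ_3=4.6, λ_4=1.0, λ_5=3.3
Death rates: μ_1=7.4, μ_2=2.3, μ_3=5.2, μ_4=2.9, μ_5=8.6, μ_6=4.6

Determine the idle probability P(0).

Ratios P(n)/P(0) = (λ₀···λₙ₋₁)/(μ₁···μₙ):
P(1)/P(0) = (3.2)/(7.4) = 0.43243
P(2)/P(0) = (3.2×2.8)/(7.4×2.3) = 0.52644
P(3)/P(0) = (3.2×2.8×1.0)/(7.4×2.3×5.2) = 0.10124
P(4)/P(0) = (3.2×2.8×1.0×4.6)/(7.4×2.3×5.2×2.9) = 0.16058
P(5)/P(0) = (3.2×2.8×1.0×4.6×1.0)/(7.4×2.3×5.2×2.9×8.6) = 0.018673
P(6)/P(0) = (3.2×2.8×1.0×4.6×1.0×3.3)/(7.4×2.3×5.2×2.9×8.6×4.6) = 0.013396

Normalization: ∑ P(n) = 1
P(0) × (1.0000 + 0.43243 + 0.52644 + 0.10124 + 0.16058 + 0.018673 + 0.013396) = 1
P(0) × 2.2528 = 1
P(0) = 1/2.2528 = 0.4439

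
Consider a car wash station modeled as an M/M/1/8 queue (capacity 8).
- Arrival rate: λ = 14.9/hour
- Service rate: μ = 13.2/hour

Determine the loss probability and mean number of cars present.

ρ = λ/μ = 14.9/13.2 = 1.1288
P₀ = (1-ρ)/(1-ρ^(K+1)) = (1-1.1288)/(1-1.1288^9) = -0.1288/-1.9755 = 0.06520
P_K = P₀×ρ^K = 0.06520 × 1.1288^8 = 0.06520 × 2.6359 = 0.1719
Blocking probability P_8 = 0.1719 (17.19%)
L = ρ[1 - (K+1)ρ^K + Kρ^(K+1)] / [(1-ρ)(1-ρ^(K+1))]
L = 1.1288 × (1 - 9×2.635943 + 8×2.975452) / ((1 - 1.1288) × (1 - 2.975452)) = 4.7919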